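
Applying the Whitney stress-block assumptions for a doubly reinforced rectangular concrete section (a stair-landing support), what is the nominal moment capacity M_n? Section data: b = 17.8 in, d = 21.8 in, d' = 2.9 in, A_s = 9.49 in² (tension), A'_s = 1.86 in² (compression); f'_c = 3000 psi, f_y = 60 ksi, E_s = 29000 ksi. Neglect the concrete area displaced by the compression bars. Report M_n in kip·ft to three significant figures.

M_n ≈ 815 kip·ft

Assume both steels yield.
a = (A_s − A'_s) f_y/(0.85 f'_c b) = (9.49 − 1.86) × 60/(0.85 × 3 × 17.8) = 10.086 in.
c = a/β₁ = 10.086/0.85 = 11.866 in; ε'_s = 0.003(c − d')/c = 0.0023 ≥ ε_y = 0.0021, so the compression steel yields.
M_n = (A_s − A'_s) f_y (d − a/2) + A'_s f_y (d − d') = 457.8 × (21.8 − 5.043) + 111.6 × (21.8 − 2.9) = 7671.4 + 2109.2 = 9780.6 kip·in = 9780.6/12 = 815.05 kip·ft.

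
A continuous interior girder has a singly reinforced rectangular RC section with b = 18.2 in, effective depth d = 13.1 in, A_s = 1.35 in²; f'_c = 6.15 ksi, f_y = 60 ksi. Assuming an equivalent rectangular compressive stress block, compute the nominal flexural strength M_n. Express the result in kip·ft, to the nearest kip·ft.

T = A_s f_y = 1.35 × 60 = 81 kips.
a = T/(0.85 f'_c b) = 81/(0.85 × 6.15 × 18.2) = 0.851 in.
M_n = T(d − a/2) = 81 × (13.1 − 0.4255) = 1026.6 kip·in = 1026.6/12 = 85.55 kip·ft.

M_n ≈ 86 kip·ft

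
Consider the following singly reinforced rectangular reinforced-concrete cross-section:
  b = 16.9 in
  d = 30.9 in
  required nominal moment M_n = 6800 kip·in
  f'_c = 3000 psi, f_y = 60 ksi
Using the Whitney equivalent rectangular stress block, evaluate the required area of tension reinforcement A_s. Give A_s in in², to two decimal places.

A_s ≈ 4.03 in²

From M_n = 0.85 f'_c a b (d − a/2):
a = d − √(d² − 2M_n/(0.85 f'_c b)) = 30.9 − √(30.9² − 2 × 6800/(0.85 × 3 × 16.9)) = 5.617 in.
A_s = 0.85 f'_c a b / f_y = 0.85 × 3 × 5.617 × 16.9 / 60 = 4.034 in².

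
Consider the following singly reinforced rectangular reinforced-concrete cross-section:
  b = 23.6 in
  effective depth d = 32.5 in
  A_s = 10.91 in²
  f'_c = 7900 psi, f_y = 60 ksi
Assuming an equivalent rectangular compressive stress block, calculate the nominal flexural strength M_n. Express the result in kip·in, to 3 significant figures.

M_n ≈ 19900 kip·in

T = A_s f_y = 10.91 × 60 = 654.6 kips.
a = T/(0.85 f'_c b) = 654.6/(0.85 × 7.9 × 23.6) = 4.131 in.
M_n = T(d − a/2) = 654.6 × (32.5 − 2.0655) = 19922.4 kip·in.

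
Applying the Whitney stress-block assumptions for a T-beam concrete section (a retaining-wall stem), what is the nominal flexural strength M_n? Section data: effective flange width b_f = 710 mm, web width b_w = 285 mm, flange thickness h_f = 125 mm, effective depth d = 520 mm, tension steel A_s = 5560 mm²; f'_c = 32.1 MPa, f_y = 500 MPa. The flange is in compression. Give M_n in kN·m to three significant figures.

M_n ≈ 1240 kN·m

Tension: T = A_s f_y = 5560 × 500 = 2780000 N.
Try a within the flange: a = T/(0.85 f'_c b_f) = 2780000/(0.85 × 32.1 × 710) = 143.50 mm.
a = 143.50 > h_f = 125 mm: the block extends into the web. Split into flange-overhang and web parts.
C_f = 0.85 f'_c (b_f − b_w) h_f = 0.85 × 32.1 × (710 − 285) × 125 = 1449516 N.
Remaining web compression depth: a_w = (T − C_f)/(0.85 f'_c b_w) = (2780000 − 1449516)/(0.85 × 32.1 × 285) = 171.10 mm.
M_n = C_f(d − h_f/2) + (T − C_f)(d − a_w/2) = 1449516 × (520 − 62.5) + 1330484 × (520 − 85.55) = 663.15 + 578.03 = 1241.18 × 10⁶ N·mm.
M_n = 1241.18 kN·m.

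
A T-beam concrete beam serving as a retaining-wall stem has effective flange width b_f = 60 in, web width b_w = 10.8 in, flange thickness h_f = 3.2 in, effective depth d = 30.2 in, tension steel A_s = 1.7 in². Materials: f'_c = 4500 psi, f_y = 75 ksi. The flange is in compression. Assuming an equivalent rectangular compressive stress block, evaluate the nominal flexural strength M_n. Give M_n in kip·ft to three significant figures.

Tension: T = A_s f_y = 1.7 × 75 = 127.5 kips.
Try a within the flange: a = T/(0.85 f'_c b_f) = 127.5/(0.85 × 4.5 × 60) = 0.556 in.
Since a = 0.556 ≤ h_f = 3.2 in, the stress block lies entirely in the flange; analyse as a rectangular beam of width b_f.
M_n = T(d − a/2) = 127.5 × (30.2 − 0.278) = 3815.1 kip·in.
M_n = 3815.1/12 = 317.93 kip·ft.

M_n ≈ 318 kip·ft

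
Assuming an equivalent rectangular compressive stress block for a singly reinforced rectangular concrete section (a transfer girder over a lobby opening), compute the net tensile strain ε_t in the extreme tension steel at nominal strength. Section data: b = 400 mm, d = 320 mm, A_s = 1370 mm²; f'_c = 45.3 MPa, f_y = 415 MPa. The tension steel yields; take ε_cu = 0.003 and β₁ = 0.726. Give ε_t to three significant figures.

ε_t ≈ 0.0159

a = A_s f_y/(0.85 f'_c b) = 36.91 mm.
β₁ = 0.726, so c = a/β₁ = 36.91/0.726 = 50.84 mm.
From the linear strain diagram with ε_cu = 0.003: ε_t = 0.003 (d − c)/c = 0.003 × (320 − 50.84)/50.84 = 0.0159.
Since ε_t ≥ 0.005, the section is tension-controlled.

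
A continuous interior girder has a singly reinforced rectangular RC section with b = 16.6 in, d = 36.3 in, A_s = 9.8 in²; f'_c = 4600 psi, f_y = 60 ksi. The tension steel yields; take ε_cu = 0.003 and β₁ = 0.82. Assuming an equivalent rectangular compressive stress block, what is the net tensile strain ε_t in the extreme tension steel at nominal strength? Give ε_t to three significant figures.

ε_t ≈ 0.00686

a = A_s f_y/(0.85 f'_c b) = 9.059 in.
β₁ = 0.82, so c = a/β₁ = 9.059/0.82 = 11.048 in.
From the linear strain diagram with ε_cu = 0.003: ε_t = 0.003 (d − c)/c = 0.003 × (36.3 − 11.048)/11.048 = 0.00686.
Since ε_t ≥ 0.005, the section is tension-controlled.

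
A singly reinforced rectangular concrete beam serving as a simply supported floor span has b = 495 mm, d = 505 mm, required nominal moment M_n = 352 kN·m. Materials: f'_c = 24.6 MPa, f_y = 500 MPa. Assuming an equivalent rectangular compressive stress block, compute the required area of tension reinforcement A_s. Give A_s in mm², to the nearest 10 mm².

A_s ≈ 1500 mm²

With M_n = 0.85 f'_c a b (d − a/2), solve the quadratic for a:
a = d − √(d² − 2M_n/(0.85 f'_c b)) = 505 − √(505² − 2 × 352×10⁶/(0.85 × 24.6 × 495)) = 72.56 mm.
A_s = 0.85 f'_c a b / f_y = 0.85 × 24.6 × 72.56 × 495 / 500 = 1502.1 mm².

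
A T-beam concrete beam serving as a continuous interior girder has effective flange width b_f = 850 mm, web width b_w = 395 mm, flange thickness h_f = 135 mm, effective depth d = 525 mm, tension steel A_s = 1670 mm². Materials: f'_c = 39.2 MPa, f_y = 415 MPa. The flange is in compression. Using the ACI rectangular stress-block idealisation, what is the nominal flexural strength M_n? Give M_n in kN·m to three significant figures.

M_n ≈ 355 kN·m

Tension: T = A_s f_y = 1670 × 415 = 693050 N.
Try a within the flange: a = T/(0.85 f'_c b_f) = 693050/(0.85 × 39.2 × 850) = 24.47 mm.
Since a = 24.47 ≤ h_f = 135 mm, the stress block lies entirely in the flange; analyse as a rectangular beam of width b_f.
M_n = T(d − a/2) = 693050 × (525 − 12.235) = 355.37 × 10⁶ N·mm.
M_n = 355.37 kN·m.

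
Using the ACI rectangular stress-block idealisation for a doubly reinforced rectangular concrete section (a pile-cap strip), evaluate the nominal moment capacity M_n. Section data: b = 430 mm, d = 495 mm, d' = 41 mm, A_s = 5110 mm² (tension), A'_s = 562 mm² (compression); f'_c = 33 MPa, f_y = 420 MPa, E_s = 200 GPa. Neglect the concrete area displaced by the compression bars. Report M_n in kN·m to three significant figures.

Assume both tension and compression steel yield.
Net tension couple steel: A_s − A'_s = 4548 mm².
a = (A_s − A'_s) f_y / (0.85 f'_c b) = 1910160/(0.85 × 33 × 430) = 158.37 mm.
c = a/β₁ = 158.37/0.814 = 194.56 mm; ε'_s = 0.003(c − d')/c = 0.0024 ≥ f_y/E_s = 0.0021, so compression steel does yield.
M_n = (A_s − A'_s) f_y (d − a/2) + A'_s f_y (d − d') = [1910160 × (495 − 79.185) + 236040 × (495 − 41)] × 10⁻⁶ = 794.27 + 107.16 = 901.43 kN·m.

M_n ≈ 901 kN·m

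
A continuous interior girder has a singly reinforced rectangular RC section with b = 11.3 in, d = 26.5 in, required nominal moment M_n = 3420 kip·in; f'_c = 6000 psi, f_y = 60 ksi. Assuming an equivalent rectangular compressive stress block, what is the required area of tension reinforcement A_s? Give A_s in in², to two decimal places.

A_s ≈ 2.25 in²

From M_n = 0.85 f'_c a b (d − a/2):
a = d − √(d² − 2M_n/(0.85 f'_c b)) = 26.5 − √(26.5² − 2 × 3420/(0.85 × 6 × 11.3)) = 2.343 in.
A_s = 0.85 f'_c a b / f_y = 0.85 × 6 × 2.343 × 11.3 / 60 = 2.250 in².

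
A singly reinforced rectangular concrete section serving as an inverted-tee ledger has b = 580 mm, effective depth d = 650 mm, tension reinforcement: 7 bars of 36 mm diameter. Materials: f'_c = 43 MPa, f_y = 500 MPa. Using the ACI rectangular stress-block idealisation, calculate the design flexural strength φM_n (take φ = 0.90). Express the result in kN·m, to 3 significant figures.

A_s = 7 × 1018 = 7126 mm².
T = A_s f_y = 7126 × 500 = 3563000 N = 3563 kN.
From C = T: a = T/(0.85 f'_c b) = 3563000/(0.85 × 43 × 580) = 168.07 mm.
M_n = T(d − a/2) = 3563 kN × (650 − 84.035) mm = 2016.53 kN·m.
φM_n = 0.90 × 2016.53 = 1814.88 kN·m.

φM_n ≈ 1810 kN·m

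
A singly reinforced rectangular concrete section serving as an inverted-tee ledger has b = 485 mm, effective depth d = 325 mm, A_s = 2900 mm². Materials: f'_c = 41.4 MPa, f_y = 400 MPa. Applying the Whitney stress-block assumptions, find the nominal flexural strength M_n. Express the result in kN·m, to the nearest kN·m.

M_n ≈ 338 kN·m

T = A_s f_y = 2900 × 400 = 1160000 N = 1160 kN.
From C = T: a = T/(0.85 f'_c b) = 1160000/(0.85 × 41.4 × 485) = 67.97 mm.
M_n = T(d − a/2) = 1160 kN × (325 − 33.985) mm = 337.58 kN·m.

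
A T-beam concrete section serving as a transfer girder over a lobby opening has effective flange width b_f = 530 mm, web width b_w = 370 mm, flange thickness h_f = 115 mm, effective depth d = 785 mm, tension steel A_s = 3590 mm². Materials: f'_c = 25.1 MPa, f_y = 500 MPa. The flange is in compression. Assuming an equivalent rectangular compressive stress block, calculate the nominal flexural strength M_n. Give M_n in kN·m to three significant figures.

Tension: T = A_s f_y = 3590 × 500 = 1795000 N.
Try a within the flange: a = T/(0.85 f'_c b_f) = 1795000/(0.85 × 25.1 × 530) = 158.74 mm.
a = 158.74 > h_f = 115 mm: the block extends into the web. Split into flange-overhang and web parts.
C_f = 0.85 f'_c (b_f − b_w) h_f = 0.85 × 25.1 × (530 − 370) × 115 = 392564 N.
Remaining web compression depth: a_w = (T − C_f)/(0.85 f'_c b_w) = (1795000 − 392564)/(0.85 × 25.1 × 370) = 177.66 mm.
M_n = C_f(d − h_f/2) + (T − C_f)(d − a_w/2) = 392564 × (785 − 57.5) + 1402436 × (785 − 88.83) = 285.59 + 976.33 = 1261.92 × 10⁶ N·mm.
M_n = 1261.92 kN·m.

M_n ≈ 1260 kN·m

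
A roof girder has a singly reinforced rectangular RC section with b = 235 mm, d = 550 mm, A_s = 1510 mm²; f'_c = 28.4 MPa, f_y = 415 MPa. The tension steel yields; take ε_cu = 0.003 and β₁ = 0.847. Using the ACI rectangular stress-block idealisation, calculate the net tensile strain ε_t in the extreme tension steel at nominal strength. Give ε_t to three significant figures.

ε_t ≈ 0.00965

a = A_s f_y/(0.85 f'_c b) = 110.46 mm.
β₁ = 0.847, so c = a/β₁ = 110.46/0.847 = 130.41 mm.
From the linear strain diagram with ε_cu = 0.003: ε_t = 0.003 (d − c)/c = 0.003 × (550 − 130.41)/130.41 = 0.00965.
Since ε_t ≥ 0.005, the section is tension-controlled.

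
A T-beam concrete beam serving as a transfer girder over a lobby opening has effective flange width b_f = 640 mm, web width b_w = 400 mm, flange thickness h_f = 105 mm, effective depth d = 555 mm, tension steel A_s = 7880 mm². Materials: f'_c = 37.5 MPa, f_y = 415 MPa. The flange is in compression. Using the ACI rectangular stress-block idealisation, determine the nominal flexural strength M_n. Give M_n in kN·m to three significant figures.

Tension: T = A_s f_y = 7880 × 415 = 3270200 N.
Try a within the flange: a = T/(0.85 f'_c b_f) = 3270200/(0.85 × 37.5 × 640) = 160.30 mm.
a = 160.30 > h_f = 105 mm: the block extends into the web. Split into flange-overhang and web parts.
C_f = 0.85 f'_c (b_f − b_w) h_f = 0.85 × 37.5 × (640 − 400) × 105 = 803250 N.
Remaining web compression depth: a_w = (T − C_f)/(0.85 f'_c b_w) = (3270200 − 803250)/(0.85 × 37.5 × 400) = 193.49 mm.
M_n = C_f(d − h_f/2) + (T − C_f)(d − a_w/2) = 803250 × (555 − 52.5) + 2466950 × (555 − 96.745) = 403.63 + 1130.49 = 1534.12 × 10⁶ N·mm.
M_n = 1534.12 kN·m.

M_n ≈ 1530 kN·m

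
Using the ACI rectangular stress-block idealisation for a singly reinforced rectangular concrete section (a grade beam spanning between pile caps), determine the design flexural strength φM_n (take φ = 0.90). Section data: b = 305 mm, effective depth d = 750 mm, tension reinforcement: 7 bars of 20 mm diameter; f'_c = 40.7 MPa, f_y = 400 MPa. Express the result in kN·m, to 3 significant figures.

A_s = 7 × 314 = 2198 mm².
T = A_s f_y = 2198 × 400 = 879200 N = 879.2 kN.
From C = T: a = T/(0.85 f'_c b) = 879200/(0.85 × 40.7 × 305) = 83.32 mm.
M_n = T(d − a/2) = 879.2 kN × (750 − 41.66) mm = 622.77 kN·m.
φM_n = 0.90 × 622.77 = 560.49 kN·m.

φM_n ≈ 560 kN·m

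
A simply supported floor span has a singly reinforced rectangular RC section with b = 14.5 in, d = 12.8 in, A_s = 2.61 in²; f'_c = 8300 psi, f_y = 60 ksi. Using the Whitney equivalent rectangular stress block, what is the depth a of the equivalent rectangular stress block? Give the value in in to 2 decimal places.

a ≈ 1.53 in

T = A_s f_y = 2.61 × 60 = 156.6 kips.
a = T/(0.85 f'_c b) = 156.6/(0.85 × 8.3 × 14.5) = 1.53 in.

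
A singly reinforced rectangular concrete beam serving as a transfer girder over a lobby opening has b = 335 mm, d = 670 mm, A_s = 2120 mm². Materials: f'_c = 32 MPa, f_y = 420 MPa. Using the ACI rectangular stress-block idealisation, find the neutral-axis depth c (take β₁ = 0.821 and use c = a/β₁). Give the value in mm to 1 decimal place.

c ≈ 119.0 mm

T = A_s f_y = 2120 × 420 = 890400 N = 890.4 kN.
Setting C = 0.85 f'_c a b equal to T: a = 890400/(0.85 × 32 × 335) = 97.717 mm.
With β₁ = 0.821, c = a/β₁ = 97.717/0.821 = 119.0 mm.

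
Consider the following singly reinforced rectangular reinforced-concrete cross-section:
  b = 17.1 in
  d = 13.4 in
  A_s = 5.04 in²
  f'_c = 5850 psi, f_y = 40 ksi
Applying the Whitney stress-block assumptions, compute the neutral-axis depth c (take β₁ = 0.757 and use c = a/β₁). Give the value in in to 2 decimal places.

T = A_s f_y = 5.04 × 40 = 201.6 kips.
a = T/(0.85 f'_c b) = 201.6/(0.85 × 5.85 × 17.1) = 2.3709 in.
With β₁ = 0.757, c = a/β₁ = 2.3709/0.757 = 3.13 in.

c ≈ 3.13 in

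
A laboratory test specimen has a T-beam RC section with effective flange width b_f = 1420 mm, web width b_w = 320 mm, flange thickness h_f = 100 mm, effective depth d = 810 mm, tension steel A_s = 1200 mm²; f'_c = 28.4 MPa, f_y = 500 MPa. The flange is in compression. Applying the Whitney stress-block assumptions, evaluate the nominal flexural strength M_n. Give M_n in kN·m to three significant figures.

Tension: T = A_s f_y = 1200 × 500 = 600000 N.
Try a within the flange: a = T/(0.85 f'_c b_f) = 600000/(0.85 × 28.4 × 1420) = 17.50 mm.
Since a = 17.50 ≤ h_f = 100 mm, the stress block lies entirely in the flange; analyse as a rectangular beam of width b_f.
M_n = T(d − a/2) = 600000 × (810 − 8.75) = 480.75 × 10⁶ N·mm.
M_n = 480.75 kN·m.

M_n ≈ 481 kN·m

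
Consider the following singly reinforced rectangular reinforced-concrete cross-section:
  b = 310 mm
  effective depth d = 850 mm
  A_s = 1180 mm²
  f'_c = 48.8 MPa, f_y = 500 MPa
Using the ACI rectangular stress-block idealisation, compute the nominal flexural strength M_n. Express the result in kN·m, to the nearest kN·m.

M_n ≈ 488 kN·m

T = A_s f_y = 1180 × 500 = 590000 N = 590 kN.
From C = T: a = T/(0.85 f'_c b) = 590000/(0.85 × 48.8 × 310) = 45.88 mm.
M_n = T(d − a/2) = 590 kN × (850 − 22.94) mm = 487.97 kN·m.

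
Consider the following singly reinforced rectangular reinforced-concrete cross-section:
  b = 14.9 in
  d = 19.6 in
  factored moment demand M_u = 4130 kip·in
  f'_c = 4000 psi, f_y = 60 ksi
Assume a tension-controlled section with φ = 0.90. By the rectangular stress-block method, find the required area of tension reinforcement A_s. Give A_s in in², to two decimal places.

M_n = M_u/φ = 4130/0.90 = 4588.89 kip·in.
From M_n = 0.85 f'_c a b (d − a/2):
a = d − √(d² − 2M_n/(0.85 f'_c b)) = 19.6 − √(19.6² − 2 × 4588.89/(0.85 × 4 × 14.9)) = 5.352 in.
A_s = 0.85 f'_c a b / f_y = 0.85 × 4 × 5.352 × 14.9 / 60 = 4.519 in².

A_s ≈ 4.52 in²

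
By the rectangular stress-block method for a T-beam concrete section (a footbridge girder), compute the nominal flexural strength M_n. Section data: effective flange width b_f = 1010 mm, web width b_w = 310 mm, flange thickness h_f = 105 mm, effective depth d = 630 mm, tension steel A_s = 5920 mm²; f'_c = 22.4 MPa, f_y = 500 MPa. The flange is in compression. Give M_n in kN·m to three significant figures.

M_n ≈ 1590 kN·m

Tension: T = A_s f_y = 5920 × 500 = 2960000 N.
Try a within the flange: a = T/(0.85 f'_c b_f) = 2960000/(0.85 × 22.4 × 1010) = 153.92 mm.
a = 153.92 > h_f = 105 mm: the block extends into the web. Split into flange-overhang and web parts.
C_f = 0.85 f'_c (b_f − b_w) h_f = 0.85 × 22.4 × (1010 − 310) × 105 = 1399440 N.
Remaining web compression depth: a_w = (T − C_f)/(0.85 f'_c b_w) = (2960000 − 1399440)/(0.85 × 22.4 × 310) = 264.39 mm.
M_n = C_f(d − h_f/2) + (T − C_f)(d − a_w/2) = 1399440 × (630 − 52.5) + 1560560 × (630 − 132.195) = 808.18 + 776.85 = 1585.03 × 10⁶ N·mm.
M_n = 1585.03 kN·m.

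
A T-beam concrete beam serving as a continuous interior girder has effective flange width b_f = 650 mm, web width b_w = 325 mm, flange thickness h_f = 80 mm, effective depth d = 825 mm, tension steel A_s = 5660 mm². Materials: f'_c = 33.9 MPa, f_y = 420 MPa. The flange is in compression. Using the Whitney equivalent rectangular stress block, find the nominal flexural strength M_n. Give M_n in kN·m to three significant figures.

Tension: T = A_s f_y = 5660 × 420 = 2377200 N.
Try a within the flange: a = T/(0.85 f'_c b_f) = 2377200/(0.85 × 33.9 × 650) = 126.92 mm.
a = 126.92 > h_f = 80 mm: the block extends into the web. Split into flange-overhang and web parts.
C_f = 0.85 f'_c (b_f − b_w) h_f = 0.85 × 33.9 × (650 − 325) × 80 = 749190 N.
Remaining web compression depth: a_w = (T − C_f)/(0.85 f'_c b_w) = (2377200 − 749190)/(0.85 × 33.9 × 325) = 173.84 mm.
M_n = C_f(d − h_f/2) + (T − C_f)(d − a_w/2) = 749190 × (825 − 40) + 1628010 × (825 − 86.92) = 588.11 + 1201.60 = 1789.71 × 10⁶ N·mm.
M_n = 1789.71 kN·m.

M_n ≈ 1790 kN·m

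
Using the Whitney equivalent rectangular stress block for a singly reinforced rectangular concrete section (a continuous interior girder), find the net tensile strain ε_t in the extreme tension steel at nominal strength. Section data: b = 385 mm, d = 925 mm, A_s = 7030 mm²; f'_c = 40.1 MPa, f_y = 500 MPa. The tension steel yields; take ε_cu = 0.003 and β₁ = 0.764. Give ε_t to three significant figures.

a = A_s f_y/(0.85 f'_c b) = 267.86 mm.
β₁ = 0.764, so c = a/β₁ = 267.86/0.764 = 350.60 mm.
From the linear strain diagram with ε_cu = 0.003: ε_t = 0.003 (d − c)/c = 0.003 × (925 − 350.60)/350.60 = 0.00492.
ε_t is between 0.004 and 0.005 — transition zone.

ε_t ≈ 0.00492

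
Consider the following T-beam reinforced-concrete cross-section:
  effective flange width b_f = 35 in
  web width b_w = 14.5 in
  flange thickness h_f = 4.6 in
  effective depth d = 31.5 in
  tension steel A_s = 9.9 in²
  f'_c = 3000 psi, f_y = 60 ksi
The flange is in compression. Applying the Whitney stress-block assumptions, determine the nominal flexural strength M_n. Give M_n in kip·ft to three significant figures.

Tension: T = A_s f_y = 9.9 × 60 = 594 kips.
Try a within the flange: a = T/(0.85 f'_c b_f) = 594/(0.85 × 3 × 35) = 6.655 in.
a = 6.655 > h_f = 4.6 in: the block extends into the web. Split into flange-overhang and web parts.
C_f = 0.85 f'_c (b_f − b_w) h_f = 0.85 × 3 × (35 − 14.5) × 4.6 = 240.5 kips.
Remaining web compression depth: a_w = (T − C_f)/(0.85 f'_c b_w) = (594 − 240.5)/(0.85 × 3 × 14.5) = 9.561 in.
M_n = C_f(d − h_f/2) + (T − C_f)(d − a_w/2) = 240.5 × (31.5 − 2.3) + 353.5 × (31.5 − 4.7805) = 7022.6 + 9445.3 = 16467.9 kip·in.
M_n = 16467.9/12 = 1372.33 kip·ft.

M_n ≈ 1370 kip·ft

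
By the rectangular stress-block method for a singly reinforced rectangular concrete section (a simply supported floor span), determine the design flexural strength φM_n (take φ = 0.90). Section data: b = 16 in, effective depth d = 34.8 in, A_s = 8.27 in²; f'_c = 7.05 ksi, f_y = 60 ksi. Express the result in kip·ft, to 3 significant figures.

T = A_s f_y = 8.27 × 60 = 496.2 kips.
a = T/(0.85 f'_c b) = 496.2/(0.85 × 7.05 × 16) = 5.175 in.
M_n = T(d − a/2) = 496.2 × (34.8 − 2.5875) = 15983.8 kip·in = 15983.8/12 = 1331.98 kip·ft.
φM_n = 0.90 × 1331.98 = 1198.78 kip·ft.

φM_n ≈ 1200 kip·ft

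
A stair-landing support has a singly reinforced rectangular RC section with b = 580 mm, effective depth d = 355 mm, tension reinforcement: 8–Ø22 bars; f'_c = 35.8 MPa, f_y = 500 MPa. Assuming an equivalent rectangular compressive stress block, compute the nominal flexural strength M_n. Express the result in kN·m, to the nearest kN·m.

A_s = 8 × 380 = 3040 mm².
T = A_s f_y = 3040 × 500 = 1520000 N = 1520 kN.
From C = T: a = T/(0.85 f'_c b) = 1520000/(0.85 × 35.8 × 580) = 86.12 mm.
M_n = T(d − a/2) = 1520 kN × (355 − 43.06) mm = 474.15 kN·m.

M_n ≈ 474 kN·m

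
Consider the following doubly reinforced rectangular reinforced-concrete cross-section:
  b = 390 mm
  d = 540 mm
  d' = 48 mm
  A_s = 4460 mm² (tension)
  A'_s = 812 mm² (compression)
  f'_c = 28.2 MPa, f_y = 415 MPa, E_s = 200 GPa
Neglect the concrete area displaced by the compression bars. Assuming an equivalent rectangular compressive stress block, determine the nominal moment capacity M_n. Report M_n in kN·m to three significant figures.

M_n ≈ 861 kN·m

Assume both tension and compression steel yield.
Net tension couple steel: A_s − A'_s = 3648 mm².
a = (A_s − A'_s) f_y / (0.85 f'_c b) = 1513920/(0.85 × 28.2 × 390) = 161.95 mm.
c = a/β₁ = 161.95/0.849 = 190.75 mm; ε'_s = 0.003(c − d')/c = 0.0022 ≥ f_y/E_s = 0.0021, so compression steel does yield.
M_n = (A_s − A'_s) f_y (d − a/2) + A'_s f_y (d − d') = [1513920 × (540 − 80.975) + 336980 × (540 − 48)] × 10⁻⁶ = 694.93 + 165.79 = 860.72 kN·m.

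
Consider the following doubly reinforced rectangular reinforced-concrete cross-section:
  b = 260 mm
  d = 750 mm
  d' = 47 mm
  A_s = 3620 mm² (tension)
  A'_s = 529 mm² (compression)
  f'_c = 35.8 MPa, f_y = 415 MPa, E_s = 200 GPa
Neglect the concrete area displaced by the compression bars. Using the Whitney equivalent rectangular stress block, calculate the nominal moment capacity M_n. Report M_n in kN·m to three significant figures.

M_n ≈ 1010 kN·m

Assume both tension and compression steel yield.
Net tension couple steel: A_s − A'_s = 3091 mm².
a = (A_s − A'_s) f_y / (0.85 f'_c b) = 1282765/(0.85 × 35.8 × 260) = 162.13 mm.
c = a/β₁ = 162.13/0.794 = 204.19 mm; ε'_s = 0.003(c − d')/c = 0.0023 ≥ f_y/E_s = 0.0021, so compression steel does yield.
M_n = (A_s − A'_s) f_y (d − a/2) + A'_s f_y (d − d') = [1282765 × (750 − 81.065) + 219535 × (750 − 47)] × 10⁻⁶ = 858.09 + 154.33 = 1012.42 kN·m.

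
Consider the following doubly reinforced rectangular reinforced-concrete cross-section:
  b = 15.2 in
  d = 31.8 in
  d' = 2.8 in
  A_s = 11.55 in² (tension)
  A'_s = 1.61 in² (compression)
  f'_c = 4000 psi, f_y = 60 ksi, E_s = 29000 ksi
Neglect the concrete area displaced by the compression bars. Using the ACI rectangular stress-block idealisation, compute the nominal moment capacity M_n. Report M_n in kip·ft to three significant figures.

Assume both steels yield.
a = (A_s − A'_s) f_y/(0.85 f'_c b) = (11.55 − 1.61) × 60/(0.85 × 4 × 15.2) = 11.540 in.
c = a/β₁ = 11.540/0.85 = 13.576 in; ε'_s = 0.003(c − d')/c = 0.0024 ≥ ε_y = 0.0021, so the compression steel yields.
M_n = (A_s − A'_s) f_y (d − a/2) + A'_s f_y (d − d') = 596.4 × (31.8 − 5.77) + 96.6 × (31.8 − 2.8) = 15524.3 + 2801.4 = 18325.7 kip·in = 18325.7/12 = 1527.14 kip·ft.

M_n ≈ 1530 kip·ft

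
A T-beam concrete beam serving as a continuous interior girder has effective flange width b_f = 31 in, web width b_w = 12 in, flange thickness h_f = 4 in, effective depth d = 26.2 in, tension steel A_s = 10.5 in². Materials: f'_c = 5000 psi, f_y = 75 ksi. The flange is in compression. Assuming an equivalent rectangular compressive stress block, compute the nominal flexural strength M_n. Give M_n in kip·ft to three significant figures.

Tension: T = A_s f_y = 10.5 × 75 = 787.5 kips.
Try a within the flange: a = T/(0.85 f'_c b_f) = 787.5/(0.85 × 5 × 31) = 5.977 in.
a = 5.977 > h_f = 4 in: the block extends into the web. Split into flange-overhang and web parts.
C_f = 0.85 f'_c (b_f − b_w) h_f = 0.85 × 5 × (31 − 12) × 4 = 323.0 kips.
Remaining web compression depth: a_w = (T − C_f)/(0.85 f'_c b_w) = (787.5 − 323.0)/(0.85 × 5 × 12) = 9.108 in.
M_n = C_f(d − h_f/2) + (T − C_f)(d − a_w/2) = 323.0 × (26.2 − 2) + 464.5 × (26.2 − 4.554) = 7816.6 + 10054.6 = 17871.2 kip·in.
M_n = 17871.2/12 = 1489.27 kip·ft.

M_n ≈ 1490 kip·ft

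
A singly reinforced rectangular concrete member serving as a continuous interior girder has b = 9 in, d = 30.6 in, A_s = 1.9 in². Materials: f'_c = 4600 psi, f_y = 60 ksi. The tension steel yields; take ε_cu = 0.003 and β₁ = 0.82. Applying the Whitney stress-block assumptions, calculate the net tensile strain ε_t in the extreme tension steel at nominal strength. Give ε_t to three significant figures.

a = A_s f_y/(0.85 f'_c b) = 3.240 in.
β₁ = 0.82, so c = a/β₁ = 3.240/0.82 = 3.951 in.
From the linear strain diagram with ε_cu = 0.003: ε_t = 0.003 (d − c)/c = 0.003 × (30.6 − 3.951)/3.951 = 0.0202.
Since ε_t ≥ 0.005, the section is tension-controlled.

ε_t ≈ 0.0202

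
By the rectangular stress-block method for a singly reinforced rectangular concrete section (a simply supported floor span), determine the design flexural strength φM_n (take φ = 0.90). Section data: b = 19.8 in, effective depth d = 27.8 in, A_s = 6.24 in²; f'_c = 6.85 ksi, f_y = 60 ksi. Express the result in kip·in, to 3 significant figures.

φM_n ≈ 8820 kip·in

T = A_s f_y = 6.24 × 60 = 374.4 kips.
a = T/(0.85 f'_c b) = 374.4/(0.85 × 6.85 × 19.8) = 3.248 in.
M_n = T(d − a/2) = 374.4 × (27.8 − 1.624) = 9800.3 kip·in.
φM_n = 0.90 × 9800.3 = 8820.3 kip·in.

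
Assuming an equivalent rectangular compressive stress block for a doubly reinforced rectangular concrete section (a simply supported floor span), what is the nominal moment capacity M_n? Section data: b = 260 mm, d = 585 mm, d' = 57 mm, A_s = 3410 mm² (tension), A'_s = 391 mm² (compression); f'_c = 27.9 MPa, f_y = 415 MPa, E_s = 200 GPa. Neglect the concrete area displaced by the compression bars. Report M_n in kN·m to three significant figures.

M_n ≈ 691 kN·m

Assume both tension and compression steel yield.
Net tension couple steel: A_s − A'_s = 3019 mm².
a = (A_s − A'_s) f_y / (0.85 f'_c b) = 1252885/(0.85 × 27.9 × 260) = 203.20 mm.
c = a/β₁ = 203.20/0.85 = 239.06 mm; ε'_s = 0.003(c − d')/c = 0.0023 ≥ f_y/E_s = 0.0021, so compression steel does yield.
M_n = (A_s − A'_s) f_y (d − a/2) + A'_s f_y (d − d') = [1252885 × (585 − 101.6) + 162265 × (585 − 57)] × 10⁻⁶ = 605.64 + 85.68 = 691.32 kN·m.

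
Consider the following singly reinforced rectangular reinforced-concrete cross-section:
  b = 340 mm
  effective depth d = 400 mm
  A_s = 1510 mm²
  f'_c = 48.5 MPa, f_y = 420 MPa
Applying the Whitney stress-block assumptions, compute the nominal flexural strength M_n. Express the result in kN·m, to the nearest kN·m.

T = A_s f_y = 1510 × 420 = 634200 N = 634.2 kN.
From C = T: a = T/(0.85 f'_c b) = 634200/(0.85 × 48.5 × 340) = 45.25 mm.
M_n = T(d − a/2) = 634.2 kN × (400 − 22.625) mm = 239.33 kN·m.

M_n ≈ 239 kN·m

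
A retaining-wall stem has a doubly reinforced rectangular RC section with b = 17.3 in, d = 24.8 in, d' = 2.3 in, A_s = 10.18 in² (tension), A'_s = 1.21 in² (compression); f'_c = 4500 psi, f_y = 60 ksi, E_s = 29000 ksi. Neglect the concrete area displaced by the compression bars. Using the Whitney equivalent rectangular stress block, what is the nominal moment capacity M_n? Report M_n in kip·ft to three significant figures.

Assume both steels yield.
a = (A_s − A'_s) f_y/(0.85 f'_c b) = (10.18 − 1.21) × 60/(0.85 × 4.5 × 17.3) = 8.133 in.
c = a/β₁ = 8.133/0.825 = 9.858 in; ε'_s = 0.003(c − d')/c = 0.0023 ≥ ε_y = 0.0021, so the compression steel yields.
M_n = (A_s − A'_s) f_y (d − a/2) + A'_s f_y (d − d') = 538.2 × (24.8 − 4.0665) + 72.6 × (24.8 − 2.3) = 11158.8 + 1633.5 = 12792.3 kip·in = 12792.3/12 = 1066.03 kip·ft.

M_n ≈ 1070 kip·ft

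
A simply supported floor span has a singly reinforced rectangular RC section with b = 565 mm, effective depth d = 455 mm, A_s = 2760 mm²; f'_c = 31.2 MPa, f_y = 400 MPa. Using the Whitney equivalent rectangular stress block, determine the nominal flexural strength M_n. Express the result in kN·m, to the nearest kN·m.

M_n ≈ 462 kN·m

T = A_s f_y = 2760 × 400 = 1104000 N = 1104 kN.
From C = T: a = T/(0.85 f'_c b) = 1104000/(0.85 × 31.2 × 565) = 73.68 mm.
M_n = T(d − a/2) = 1104 kN × (455 − 36.84) mm = 461.65 kN·m.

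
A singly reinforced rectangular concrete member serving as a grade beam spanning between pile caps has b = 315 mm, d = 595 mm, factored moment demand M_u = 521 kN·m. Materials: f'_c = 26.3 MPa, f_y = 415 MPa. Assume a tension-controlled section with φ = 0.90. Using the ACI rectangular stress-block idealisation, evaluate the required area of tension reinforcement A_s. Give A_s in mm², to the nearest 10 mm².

M_n = M_u/φ = 521/0.90 = 578.889 kN·m.
With M_n = 0.85 f'_c a b (d − a/2), solve the quadratic for a:
a = d − √(d² − 2M_n/(0.85 f'_c b)) = 595 − √(595² − 2 × 578.889×10⁶/(0.85 × 26.3 × 315)) = 159.56 mm.
A_s = 0.85 f'_c a b / f_y = 0.85 × 26.3 × 159.56 × 315 / 415 = 2707.5 mm².

A_s ≈ 2710 mm²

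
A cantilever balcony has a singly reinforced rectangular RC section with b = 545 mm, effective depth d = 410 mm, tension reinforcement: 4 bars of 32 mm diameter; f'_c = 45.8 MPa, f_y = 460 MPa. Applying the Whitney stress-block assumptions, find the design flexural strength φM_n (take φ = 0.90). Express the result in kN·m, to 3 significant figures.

A_s = 4 × 804 = 3216 mm².
T = A_s f_y = 3216 × 460 = 1479360 N = 1479.36 kN.
From C = T: a = T/(0.85 f'_c b) = 1479360/(0.85 × 45.8 × 545) = 69.73 mm.
M_n = T(d − a/2) = 1479.36 kN × (410 − 34.865) mm = 554.96 kN·m.
φM_n = 0.90 × 554.96 = 499.46 kN·m.

φM_n ≈ 499 kN·m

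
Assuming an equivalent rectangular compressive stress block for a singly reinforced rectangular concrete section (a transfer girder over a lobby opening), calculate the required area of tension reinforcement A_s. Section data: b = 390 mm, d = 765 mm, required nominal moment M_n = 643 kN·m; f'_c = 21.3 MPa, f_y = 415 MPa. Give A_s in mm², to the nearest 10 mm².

With M_n = 0.85 f'_c a b (d − a/2), solve the quadratic for a:
a = d − √(d² − 2M_n/(0.85 f'_c b)) = 765 − √(765² − 2 × 643×10⁶/(0.85 × 21.3 × 390)) = 130.10 mm.
A_s = 0.85 f'_c a b / f_y = 0.85 × 21.3 × 130.10 × 390 / 415 = 2213.6 mm².

A_s ≈ 2210 mm²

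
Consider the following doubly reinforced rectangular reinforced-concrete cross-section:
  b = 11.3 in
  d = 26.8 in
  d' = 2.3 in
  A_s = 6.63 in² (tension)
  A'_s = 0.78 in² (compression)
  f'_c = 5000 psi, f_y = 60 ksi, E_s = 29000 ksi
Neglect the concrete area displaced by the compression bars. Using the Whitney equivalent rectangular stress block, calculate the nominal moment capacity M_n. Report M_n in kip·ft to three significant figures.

M_n ≈ 773 kip·ft

Assume both steels yield.
a = (A_s − A'_s) f_y/(0.85 f'_c b) = (6.63 − 0.78) × 60/(0.85 × 5 × 11.3) = 7.309 in.
c = a/β₁ = 7.309/0.8 = 9.136 in; ε'_s = 0.003(c − d')/c = 0.0022 ≥ ε_y = 0.0021, so the compression steel yields.
M_n = (A_s − A'_s) f_y (d − a/2) + A'_s f_y (d − d') = 351 × (26.8 − 3.6545) + 46.8 × (26.8 − 2.3) = 8124.1 + 1146.6 = 9270.7 kip·in = 9270.7/12 = 772.56 kip·ft.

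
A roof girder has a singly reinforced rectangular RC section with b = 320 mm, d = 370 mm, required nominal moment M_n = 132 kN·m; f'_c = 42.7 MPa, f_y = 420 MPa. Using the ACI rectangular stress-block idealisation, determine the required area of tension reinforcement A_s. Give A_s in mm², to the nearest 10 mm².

A_s ≈ 890 mm²

With M_n = 0.85 f'_c a b (d − a/2), solve the quadratic for a:
a = d − √(d² − 2M_n/(0.85 f'_c b)) = 370 − √(370² − 2 × 132×10⁶/(0.85 × 42.7 × 320)) = 32.11 mm.
A_s = 0.85 f'_c a b / f_y = 0.85 × 42.7 × 32.11 × 320 / 420 = 887.9 mm².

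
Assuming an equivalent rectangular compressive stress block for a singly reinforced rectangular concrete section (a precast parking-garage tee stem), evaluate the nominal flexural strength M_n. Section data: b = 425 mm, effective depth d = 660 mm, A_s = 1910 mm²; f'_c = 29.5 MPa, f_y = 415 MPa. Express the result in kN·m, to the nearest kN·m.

M_n ≈ 494 kN·m

T = A_s f_y = 1910 × 415 = 792650 N = 792.65 kN.
From C = T: a = T/(0.85 f'_c b) = 792650/(0.85 × 29.5 × 425) = 74.38 mm.
M_n = T(d − a/2) = 792.65 kN × (660 − 37.19) mm = 493.67 kN·m.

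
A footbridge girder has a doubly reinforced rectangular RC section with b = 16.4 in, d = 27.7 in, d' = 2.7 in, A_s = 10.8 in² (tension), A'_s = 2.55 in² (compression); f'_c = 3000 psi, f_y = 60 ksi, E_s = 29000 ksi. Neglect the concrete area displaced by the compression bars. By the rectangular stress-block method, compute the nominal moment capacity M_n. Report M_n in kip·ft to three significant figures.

Assume both steels yield.
a = (A_s − A'_s) f_y/(0.85 f'_c b) = (10.8 − 2.55) × 60/(0.85 × 3 × 16.4) = 11.836 in.
c = a/β₁ = 11.836/0.85 = 13.925 in; ε'_s = 0.003(c − d')/c = 0.0024 ≥ ε_y = 0.0021, so the compression steel yields.
M_n = (A_s − A'_s) f_y (d − a/2) + A'_s f_y (d − d') = 495 × (27.7 − 5.918) + 153 × (27.7 − 2.7) = 10782.1 + 3825.0 = 14607.1 kip·in = 14607.1/12 = 1217.26 kip·ft.

M_n ≈ 1220 kip·ft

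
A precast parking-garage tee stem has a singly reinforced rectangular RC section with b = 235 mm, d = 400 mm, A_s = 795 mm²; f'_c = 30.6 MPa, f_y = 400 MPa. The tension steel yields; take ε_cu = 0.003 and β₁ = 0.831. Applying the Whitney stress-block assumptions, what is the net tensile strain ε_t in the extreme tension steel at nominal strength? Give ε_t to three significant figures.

ε_t ≈ 0.0162

a = A_s f_y/(0.85 f'_c b) = 52.03 mm.
β₁ = 0.831, so c = a/β₁ = 52.03/0.831 = 62.61 mm.
From the linear strain diagram with ε_cu = 0.003: ε_t = 0.003 (d − c)/c = 0.003 × (400 − 62.61)/62.61 = 0.0162.
Since ε_t ≥ 0.005, the section is tension-controlled.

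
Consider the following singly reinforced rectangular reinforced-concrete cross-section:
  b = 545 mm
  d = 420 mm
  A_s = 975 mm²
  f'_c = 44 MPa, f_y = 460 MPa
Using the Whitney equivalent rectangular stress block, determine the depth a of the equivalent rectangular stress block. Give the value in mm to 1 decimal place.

T = A_s f_y = 975 × 460 = 448500 N = 448.5 kN.
Setting C = 0.85 f'_c a b equal to T: a = 448500/(0.85 × 44 × 545) = 22.0 mm.

a ≈ 22.0 mm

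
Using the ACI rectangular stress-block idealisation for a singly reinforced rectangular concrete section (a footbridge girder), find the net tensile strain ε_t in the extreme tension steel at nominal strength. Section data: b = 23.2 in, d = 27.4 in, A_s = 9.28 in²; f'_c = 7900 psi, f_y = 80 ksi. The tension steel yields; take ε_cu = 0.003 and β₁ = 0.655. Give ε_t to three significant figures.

ε_t ≈ 0.00830

a = A_s f_y/(0.85 f'_c b) = 4.765 in.
β₁ = 0.655, so c = a/β₁ = 4.765/0.655 = 7.275 in.
From the linear strain diagram with ε_cu = 0.003: ε_t = 0.003 (d − c)/c = 0.003 × (27.4 − 7.275)/7.275 = 0.00830.
Since ε_t ≥ 0.005, the section is tension-controlled.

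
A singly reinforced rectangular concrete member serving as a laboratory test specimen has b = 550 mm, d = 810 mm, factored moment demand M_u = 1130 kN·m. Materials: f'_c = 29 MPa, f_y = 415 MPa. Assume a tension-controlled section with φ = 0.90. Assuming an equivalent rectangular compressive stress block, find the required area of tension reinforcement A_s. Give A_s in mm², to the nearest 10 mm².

M_n = M_u/φ = 1130/0.90 = 1255.56 kN·m.
With M_n = 0.85 f'_c a b (d − a/2), solve the quadratic for a:
a = d − √(d² − 2M_n/(0.85 f'_c b)) = 810 − √(810² − 2 × 1255.56×10⁶/(0.85 × 29 × 550)) = 123.79 mm.
A_s = 0.85 f'_c a b / f_y = 0.85 × 29 × 123.79 × 550 / 415 = 4044.1 mm².

A_s ≈ 4040 mm²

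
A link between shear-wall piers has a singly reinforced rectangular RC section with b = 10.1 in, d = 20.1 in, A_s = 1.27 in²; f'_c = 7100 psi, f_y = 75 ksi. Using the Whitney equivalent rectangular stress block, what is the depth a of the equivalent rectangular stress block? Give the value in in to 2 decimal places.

T = A_s f_y = 1.27 × 75 = 95.25 kips.
a = T/(0.85 f'_c b) = 95.25/(0.85 × 7.1 × 10.1) = 1.56 in.

a ≈ 1.56 in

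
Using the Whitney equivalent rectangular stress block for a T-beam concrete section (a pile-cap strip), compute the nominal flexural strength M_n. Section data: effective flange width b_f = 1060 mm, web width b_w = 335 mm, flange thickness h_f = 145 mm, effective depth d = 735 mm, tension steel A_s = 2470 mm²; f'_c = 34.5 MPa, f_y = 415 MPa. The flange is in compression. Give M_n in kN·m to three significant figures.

M_n ≈ 737 kN·m

Tension: T = A_s f_y = 2470 × 415 = 1025050 N.
Try a within the flange: a = T/(0.85 f'_c b_f) = 1025050/(0.85 × 34.5 × 1060) = 32.98 mm.
Since a = 32.98 ≤ h_f = 145 mm, the stress block lies entirely in the flange; analyse as a rectangular beam of width b_f.
M_n = T(d − a/2) = 1025050 × (735 − 16.49) = 736.51 × 10⁶ N·mm.
M_n = 736.51 kN·m.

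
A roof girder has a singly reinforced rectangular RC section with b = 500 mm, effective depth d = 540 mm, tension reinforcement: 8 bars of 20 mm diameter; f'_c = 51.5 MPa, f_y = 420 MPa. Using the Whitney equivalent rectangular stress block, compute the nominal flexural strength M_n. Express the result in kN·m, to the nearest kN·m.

A_s = 8 × 314 = 2512 mm².
T = A_s f_y = 2512 × 420 = 1055040 N = 1055.04 kN.
From C = T: a = T/(0.85 f'_c b) = 1055040/(0.85 × 51.5 × 500) = 48.20 mm.
M_n = T(d − a/2) = 1055.04 kN × (540 − 24.1) mm = 544.30 kN·m.

M_n ≈ 544 kN·m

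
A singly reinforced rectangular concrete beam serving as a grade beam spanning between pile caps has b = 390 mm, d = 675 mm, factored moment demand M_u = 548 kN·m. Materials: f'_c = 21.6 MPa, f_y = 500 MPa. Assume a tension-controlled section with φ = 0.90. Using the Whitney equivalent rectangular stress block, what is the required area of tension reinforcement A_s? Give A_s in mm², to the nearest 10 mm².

M_n = M_u/φ = 548/0.90 = 608.889 kN·m.
With M_n = 0.85 f'_c a b (d − a/2), solve the quadratic for a:
a = d − √(d² − 2M_n/(0.85 f'_c b)) = 675 − √(675² − 2 × 608.889×10⁶/(0.85 × 21.6 × 390)) = 140.63 mm.
A_s = 0.85 f'_c a b / f_y = 0.85 × 21.6 × 140.63 × 390 / 500 = 2013.9 mm².

A_s ≈ 2010 mm²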